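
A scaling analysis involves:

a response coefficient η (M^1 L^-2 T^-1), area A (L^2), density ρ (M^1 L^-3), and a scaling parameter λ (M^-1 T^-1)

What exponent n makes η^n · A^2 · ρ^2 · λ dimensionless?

Balance the M exponent: (1)·n from η, plus 2·(0) + 2·(1) + (-1) = 1 from the rest, must sum to zero.
n + 1 = 0, so n = -1.

-1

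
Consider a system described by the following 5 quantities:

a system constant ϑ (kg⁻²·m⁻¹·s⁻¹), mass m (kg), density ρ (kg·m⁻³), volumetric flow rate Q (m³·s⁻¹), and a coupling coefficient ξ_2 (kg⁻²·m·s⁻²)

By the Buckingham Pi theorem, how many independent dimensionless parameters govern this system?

2

There are 5 variables and 3 base dimensions (M, L, T).
The dimension matrix has rank 3.
Independent dimensionless groups: 5 − 3 = 2.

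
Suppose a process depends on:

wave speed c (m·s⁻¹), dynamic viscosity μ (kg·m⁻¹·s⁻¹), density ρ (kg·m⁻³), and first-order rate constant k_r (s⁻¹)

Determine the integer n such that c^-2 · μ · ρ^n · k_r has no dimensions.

-1

Balance the M exponent: (1)·n from ρ, plus −2·(0) + (1) + (0) = 1 from the rest, must sum to zero.
n + 1 = 0, so n = -1.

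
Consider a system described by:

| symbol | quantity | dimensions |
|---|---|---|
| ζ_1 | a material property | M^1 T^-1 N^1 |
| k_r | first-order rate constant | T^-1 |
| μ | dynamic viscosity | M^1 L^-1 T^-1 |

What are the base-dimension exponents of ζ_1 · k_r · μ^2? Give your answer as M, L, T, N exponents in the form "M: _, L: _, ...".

M: 3, L: -2, T: -4, N: 1

Collect each base-dimension exponent across the product:
  M: (1) + (0) + 2·(1) = 3
  L: (0) + (0) + 2·(-1) = -2
  T: (-1) + (-1) + 2·(-1) = -4
  N: (1) + (0) + 2·(0) = 1
So the dimensions are [M³ L⁻² T⁻⁴ N].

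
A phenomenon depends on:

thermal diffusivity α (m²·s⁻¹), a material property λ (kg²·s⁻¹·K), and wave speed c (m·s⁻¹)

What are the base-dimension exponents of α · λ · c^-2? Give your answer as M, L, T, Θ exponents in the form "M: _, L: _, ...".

M: 2, L: 0, T: 0, Θ: 1

Collect each base-dimension exponent across the product:
  M: (0) + (2) − 2·(0) = 2
  L: (2) + (0) − 2·(1) = 0
  T: (-1) + (-1) − 2·(-1) = 0
  Θ: (0) + (1) − 2·(0) = 1
So the dimensions are [M² Θ].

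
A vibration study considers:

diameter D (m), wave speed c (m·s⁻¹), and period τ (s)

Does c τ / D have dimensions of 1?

yes

Sum the exponent of each base dimension across the product:
  L: −[D]_L + [c]_L + [τ]_L = −(1) + (1) + (0) = 0
  T: −[D]_T + [c]_T + [τ]_T = −(0) + (-1) + (1) = 0
All base exponents vanish — dimensionless.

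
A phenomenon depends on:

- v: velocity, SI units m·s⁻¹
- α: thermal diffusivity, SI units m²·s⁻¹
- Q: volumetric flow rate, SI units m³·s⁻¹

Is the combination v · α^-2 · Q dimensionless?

Sum the exponent of each base dimension across the product:
  M: [v]_M − 2·[α]_M + [Q]_M = (0) − 2·(0) + (0) = 0
  L: [v]_L − 2·[α]_L + [Q]_L = (1) − 2·(2) + (3) = 0
  T: [v]_T − 2·[α]_T + [Q]_T = (-1) − 2·(-1) + (-1) = 0
All base exponents vanish — dimensionless.

yes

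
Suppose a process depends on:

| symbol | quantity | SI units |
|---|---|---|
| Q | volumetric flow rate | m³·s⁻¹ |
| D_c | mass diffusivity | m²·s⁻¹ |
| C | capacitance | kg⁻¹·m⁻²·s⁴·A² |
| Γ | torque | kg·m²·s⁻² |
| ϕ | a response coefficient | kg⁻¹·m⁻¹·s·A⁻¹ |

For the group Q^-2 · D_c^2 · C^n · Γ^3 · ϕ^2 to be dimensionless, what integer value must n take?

Balance the M exponent: (-1)·n from C, plus −2·(0) + 2·(0) + 3·(1) + 2·(-1) = 1 from the rest, must sum to zero.
−n + 1 = 0, so n = 1.

1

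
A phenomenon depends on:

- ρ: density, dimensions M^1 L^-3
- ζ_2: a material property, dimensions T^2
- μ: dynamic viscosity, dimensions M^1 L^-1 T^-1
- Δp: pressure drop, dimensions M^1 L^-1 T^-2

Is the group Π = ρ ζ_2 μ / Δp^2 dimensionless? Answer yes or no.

Sum the exponent of each base dimension across the product:
  M: [ρ]_M + [ζ_2]_M + [μ]_M − 2·[Δp]_M = (1) + (0) + (1) − 2·(1) = 0
  L: [ρ]_L + [ζ_2]_L + [μ]_L − 2·[Δp]_L = (-3) + (0) + (-1) − 2·(-1) = -2
  T: [ρ]_T + [ζ_2]_T + [μ]_T − 2·[Δp]_T = (0) + (2) + (-1) − 2·(-2) = 5
Net dimensions [L⁻² T⁵] ≠ [1] — not dimensionless.

no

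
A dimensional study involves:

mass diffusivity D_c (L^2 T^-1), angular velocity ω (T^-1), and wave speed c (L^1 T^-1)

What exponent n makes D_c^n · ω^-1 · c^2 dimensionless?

Balance the L exponent: (2)·n from D_c, plus −(0) + 2·(1) = 2 from the rest, must sum to zero.
2n + 2 = 0, so n = -1.

-1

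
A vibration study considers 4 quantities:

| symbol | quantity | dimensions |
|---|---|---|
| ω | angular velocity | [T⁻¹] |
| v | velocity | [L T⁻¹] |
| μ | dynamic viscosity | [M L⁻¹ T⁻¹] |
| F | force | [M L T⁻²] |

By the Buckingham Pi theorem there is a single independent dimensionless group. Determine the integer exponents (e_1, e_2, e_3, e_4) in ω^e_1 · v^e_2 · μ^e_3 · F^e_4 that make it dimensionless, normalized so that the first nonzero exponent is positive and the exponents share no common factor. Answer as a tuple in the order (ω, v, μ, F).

(1, -2, -1, 1)

M: e_1·(0) + e_2·(0) + e_3·(1) + e_4·(1) = 0
L: e_1·(0) + e_2·(1) + e_3·(-1) + e_4·(1) = 0
T: e_1·(-1) + e_2·(-1) + e_3·(-1) + e_4·(-2) = 0
Solving this homogeneous linear system for the smallest-integer solution (first nonzero entry positive) gives (1, -2, -1, 1).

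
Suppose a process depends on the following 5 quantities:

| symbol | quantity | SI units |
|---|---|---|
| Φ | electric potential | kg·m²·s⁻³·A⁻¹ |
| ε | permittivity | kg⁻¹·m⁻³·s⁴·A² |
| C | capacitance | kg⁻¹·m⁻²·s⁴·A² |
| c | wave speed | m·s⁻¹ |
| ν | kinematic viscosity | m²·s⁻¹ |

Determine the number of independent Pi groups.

1

There are 5 variables and 4 base dimensions (M, L, T, I).
The dimension matrix has rank 4.
Independent dimensionless groups: 5 − 4 = 1.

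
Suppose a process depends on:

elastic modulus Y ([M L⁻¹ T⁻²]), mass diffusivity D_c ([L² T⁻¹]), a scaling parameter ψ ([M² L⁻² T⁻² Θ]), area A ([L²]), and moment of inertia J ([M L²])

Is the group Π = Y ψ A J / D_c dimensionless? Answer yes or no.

Sum the exponent of each base dimension across the product:
  M: [Y]_M − [D_c]_M + [ψ]_M + [A]_M + [J]_M = (1) − (0) + (2) + (0) + (1) = 4
  L: [Y]_L − [D_c]_L + [ψ]_L + [A]_L + [J]_L = (-1) − (2) + (-2) + (2) + (2) = -1
  T: [Y]_T − [D_c]_T + [ψ]_T + [A]_T + [J]_T = (-2) − (-1) + (-2) + (0) + (0) = -3
  Θ: [Y]_Θ − [D_c]_Θ + [ψ]_Θ + [A]_Θ + [J]_Θ = (0) − (0) + (1) + (0) + (0) = 1
Net dimensions [M⁴ L⁻¹ T⁻³ Θ] ≠ [1] — not dimensionless.

no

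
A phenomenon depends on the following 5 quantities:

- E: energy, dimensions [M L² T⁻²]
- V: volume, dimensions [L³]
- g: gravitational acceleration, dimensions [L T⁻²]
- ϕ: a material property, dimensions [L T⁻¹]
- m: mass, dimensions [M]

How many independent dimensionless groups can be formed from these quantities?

2

There are 5 variables and 3 base dimensions (M, L, T).
The dimension matrix has rank 3.
Independent dimensionless groups: 5 − 3 = 2.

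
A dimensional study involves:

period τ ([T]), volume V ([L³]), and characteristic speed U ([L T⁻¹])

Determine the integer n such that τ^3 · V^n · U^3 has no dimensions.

Balance the L exponent: (3)·n from V, plus 3·(0) + 3·(1) = 3 from the rest, must sum to zero.
3n + 3 = 0, so n = -1.

-1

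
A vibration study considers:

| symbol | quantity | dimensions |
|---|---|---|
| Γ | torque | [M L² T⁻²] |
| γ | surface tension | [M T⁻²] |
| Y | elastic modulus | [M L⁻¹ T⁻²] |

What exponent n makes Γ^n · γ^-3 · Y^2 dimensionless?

1

Balance the M exponent: (1)·n from Γ, plus −3·(1) + 2·(1) = -1 from the rest, must sum to zero.
n − 1 = 0, so n = 1.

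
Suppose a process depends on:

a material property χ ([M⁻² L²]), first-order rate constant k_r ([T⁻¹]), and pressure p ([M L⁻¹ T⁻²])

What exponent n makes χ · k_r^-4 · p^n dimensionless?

Balance the M exponent: (1)·n from p, plus (-2) − 4·(0) = -2 from the rest, must sum to zero.
n − 2 = 0, so n = 2.

2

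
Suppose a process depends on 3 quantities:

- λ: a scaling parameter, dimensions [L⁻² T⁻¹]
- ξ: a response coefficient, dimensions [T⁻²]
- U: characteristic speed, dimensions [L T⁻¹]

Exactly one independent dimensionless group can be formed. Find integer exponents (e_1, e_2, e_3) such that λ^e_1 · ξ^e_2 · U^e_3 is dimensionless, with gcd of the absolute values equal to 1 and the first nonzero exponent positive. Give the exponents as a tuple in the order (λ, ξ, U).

(2, -3, 4)

L: e_1·(-2) + e_2·(0) + e_3·(1) = 0
T: e_1·(-1) + e_2·(-2) + e_3·(-1) = 0
Solving this homogeneous linear system for the smallest-integer solution (first nonzero entry positive) gives (2, -3, 4).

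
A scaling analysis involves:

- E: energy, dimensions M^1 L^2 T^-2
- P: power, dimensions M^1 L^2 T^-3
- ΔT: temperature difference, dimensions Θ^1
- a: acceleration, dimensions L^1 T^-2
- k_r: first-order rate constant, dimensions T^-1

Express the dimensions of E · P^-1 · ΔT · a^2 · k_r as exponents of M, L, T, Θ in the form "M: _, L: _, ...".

M: 0, L: 2, T: -4, Θ: 1

Collect each base-dimension exponent across the product:
  M: (1) − (1) + (0) + 2·(0) + (0) = 0
  L: (2) − (2) + (0) + 2·(1) + (0) = 2
  T: (-2) − (-3) + (0) + 2·(-2) + (-1) = -4
  Θ: (0) − (0) + (1) + 2·(0) + (0) = 1
So the dimensions are [L² T⁻⁴ Θ].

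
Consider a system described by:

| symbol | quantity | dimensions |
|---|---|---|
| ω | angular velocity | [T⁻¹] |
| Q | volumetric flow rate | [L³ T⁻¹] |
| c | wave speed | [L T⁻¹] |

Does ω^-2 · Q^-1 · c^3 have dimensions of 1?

Sum the exponent of each base dimension across the product:
  M: −2·[ω]_M − [Q]_M + 3·[c]_M = −2·(0) − (0) + 3·(0) = 0
  L: −2·[ω]_L − [Q]_L + 3·[c]_L = −2·(0) − (3) + 3·(1) = 0
  T: −2·[ω]_T − [Q]_T + 3·[c]_T = −2·(-1) − (-1) + 3·(-1) = 0
All base exponents vanish — dimensionless.

yes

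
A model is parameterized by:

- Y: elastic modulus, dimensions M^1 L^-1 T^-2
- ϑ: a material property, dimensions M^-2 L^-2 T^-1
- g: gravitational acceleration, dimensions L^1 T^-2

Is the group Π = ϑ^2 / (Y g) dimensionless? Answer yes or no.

Sum the exponent of each base dimension across the product:
  M: −[Y]_M + 2·[ϑ]_M − [g]_M = −(1) + 2·(-2) − (0) = -5
  L: −[Y]_L + 2·[ϑ]_L − [g]_L = −(-1) + 2·(-2) − (1) = -4
  T: −[Y]_T + 2·[ϑ]_T − [g]_T = −(-2) + 2·(-1) − (-2) = 2
Net dimensions [M⁻⁵ L⁻⁴ T²] ≠ [1] — not dimensionless.

no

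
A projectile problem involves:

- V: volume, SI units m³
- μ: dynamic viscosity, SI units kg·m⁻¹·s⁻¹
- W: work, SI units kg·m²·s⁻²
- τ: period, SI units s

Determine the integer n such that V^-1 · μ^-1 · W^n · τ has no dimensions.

Balance the M exponent: (1)·n from W, plus −(0) − (1) + (0) = -1 from the rest, must sum to zero.
n − 1 = 0, so n = 1.

1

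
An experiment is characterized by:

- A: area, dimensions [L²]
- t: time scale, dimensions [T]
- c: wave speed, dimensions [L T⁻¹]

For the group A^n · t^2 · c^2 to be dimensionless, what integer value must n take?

-1

Balance the L exponent: (2)·n from A, plus 2·(0) + 2·(1) = 2 from the rest, must sum to zero.
2n + 2 = 0, so n = -1.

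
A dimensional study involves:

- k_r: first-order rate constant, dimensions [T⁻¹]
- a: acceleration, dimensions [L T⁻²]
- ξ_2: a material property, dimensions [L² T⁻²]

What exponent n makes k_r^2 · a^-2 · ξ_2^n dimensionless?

Balance the L exponent: (2)·n from ξ_2, plus 2·(0) − 2·(1) = -2 from the rest, must sum to zero.
2n − 2 = 0, so n = 1.

1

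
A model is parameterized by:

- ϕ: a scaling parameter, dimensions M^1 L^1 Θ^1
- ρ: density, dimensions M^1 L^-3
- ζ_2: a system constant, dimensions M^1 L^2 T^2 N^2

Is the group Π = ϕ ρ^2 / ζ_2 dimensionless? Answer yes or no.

no

Sum the exponent of each base dimension across the product:
  M: [ϕ]_M + 2·[ρ]_M − [ζ_2]_M = (1) + 2·(1) − (1) = 2
  L: [ϕ]_L + 2·[ρ]_L − [ζ_2]_L = (1) + 2·(-3) − (2) = -7
  T: [ϕ]_T + 2·[ρ]_T − [ζ_2]_T = (0) + 2·(0) − (2) = -2
  Θ: [ϕ]_Θ + 2·[ρ]_Θ − [ζ_2]_Θ = (1) + 2·(0) − (0) = 1
  N: [ϕ]_N + 2·[ρ]_N − [ζ_2]_N = (0) + 2·(0) − (2) = -2
Net dimensions [M² L⁻⁷ T⁻² Θ N⁻²] ≠ [1] — not dimensionless.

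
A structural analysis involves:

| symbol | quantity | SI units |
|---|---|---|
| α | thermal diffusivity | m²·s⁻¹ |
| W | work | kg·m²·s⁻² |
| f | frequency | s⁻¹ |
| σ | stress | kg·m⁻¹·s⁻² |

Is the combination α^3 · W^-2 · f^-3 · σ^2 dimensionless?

Sum the exponent of each base dimension across the product:
  M: 3·[α]_M − 2·[W]_M − 3·[f]_M + 2·[σ]_M = 3·(0) − 2·(1) − 3·(0) + 2·(1) = 0
  L: 3·[α]_L − 2·[W]_L − 3·[f]_L + 2·[σ]_L = 3·(2) − 2·(2) − 3·(0) + 2·(-1) = 0
  T: 3·[α]_T − 2·[W]_T − 3·[f]_T + 2·[σ]_T = 3·(-1) − 2·(-2) − 3·(-1) + 2·(-2) = 0
All base exponents vanish — dimensionless.

yes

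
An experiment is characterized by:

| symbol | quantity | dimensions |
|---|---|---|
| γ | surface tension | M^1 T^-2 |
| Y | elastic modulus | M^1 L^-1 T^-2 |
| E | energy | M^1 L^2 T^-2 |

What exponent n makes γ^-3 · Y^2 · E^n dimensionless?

1

Balance the M exponent: (1)·n from E, plus −3·(1) + 2·(1) = -1 from the rest, must sum to zero.
n − 1 = 0, so n = 1.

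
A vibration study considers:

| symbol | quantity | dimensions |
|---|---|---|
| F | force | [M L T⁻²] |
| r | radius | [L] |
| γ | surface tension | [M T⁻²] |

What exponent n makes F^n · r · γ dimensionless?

Balance the M exponent: (1)·n from F, plus (0) + (1) = 1 from the rest, must sum to zero.
n + 1 = 0, so n = -1.

-1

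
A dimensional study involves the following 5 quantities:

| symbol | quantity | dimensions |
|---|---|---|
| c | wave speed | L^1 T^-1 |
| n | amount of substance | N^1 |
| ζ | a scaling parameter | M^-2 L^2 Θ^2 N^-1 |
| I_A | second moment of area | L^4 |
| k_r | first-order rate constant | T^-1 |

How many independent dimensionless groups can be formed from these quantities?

There are 5 variables and 5 base dimensions (M, L, T, Θ, N).
The dimension matrix has rank 4 (less than 5: the dimension vectors are linearly dependent).
Independent dimensionless groups: 5 − 4 = 1.

1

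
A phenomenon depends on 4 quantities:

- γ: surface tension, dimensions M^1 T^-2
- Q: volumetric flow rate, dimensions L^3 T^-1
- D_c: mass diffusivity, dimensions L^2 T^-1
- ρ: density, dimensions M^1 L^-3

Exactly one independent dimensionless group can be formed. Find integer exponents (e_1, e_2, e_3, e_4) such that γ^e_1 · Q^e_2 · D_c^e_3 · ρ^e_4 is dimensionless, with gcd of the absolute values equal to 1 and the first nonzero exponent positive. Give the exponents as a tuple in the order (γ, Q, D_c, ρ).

M: e_1·(1) + e_2·(0) + e_3·(0) + e_4·(1) = 0
L: e_1·(0) + e_2·(3) + e_3·(2) + e_4·(-3) = 0
T: e_1·(-2) + e_2·(-1) + e_3·(-1) + e_4·(0) = 0
Solving this homogeneous linear system for the smallest-integer solution (first nonzero entry positive) gives (1, 1, -3, -1).

(1, 1, -3, -1)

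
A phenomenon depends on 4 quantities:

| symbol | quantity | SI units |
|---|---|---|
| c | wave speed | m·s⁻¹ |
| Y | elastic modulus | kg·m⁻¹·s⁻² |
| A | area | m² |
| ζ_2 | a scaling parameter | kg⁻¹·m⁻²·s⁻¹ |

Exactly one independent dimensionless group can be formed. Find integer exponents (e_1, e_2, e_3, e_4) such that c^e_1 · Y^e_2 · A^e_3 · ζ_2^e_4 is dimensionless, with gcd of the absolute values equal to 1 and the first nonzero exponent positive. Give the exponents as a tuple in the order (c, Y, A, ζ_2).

M: e_1·(0) + e_2·(1) + e_3·(0) + e_4·(-1) = 0
L: e_1·(1) + e_2·(-1) + e_3·(2) + e_4·(-2) = 0
T: e_1·(-1) + e_2·(-2) + e_3·(0) + e_4·(-1) = 0
Solving this homogeneous linear system for the smallest-integer solution (first nonzero entry positive) gives (3, -1, -3, -1).

(3, -1, -3, -1)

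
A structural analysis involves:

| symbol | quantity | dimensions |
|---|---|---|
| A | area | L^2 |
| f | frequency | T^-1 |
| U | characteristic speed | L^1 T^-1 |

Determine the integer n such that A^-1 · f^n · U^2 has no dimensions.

-2

Balance the T exponent: (-1)·n from f, plus −(0) + 2·(-1) = -2 from the rest, must sum to zero.
−n − 2 = 0, so n = -2.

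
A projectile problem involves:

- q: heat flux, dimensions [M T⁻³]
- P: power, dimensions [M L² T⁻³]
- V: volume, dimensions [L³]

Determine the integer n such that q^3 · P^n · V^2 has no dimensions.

Balance the M exponent: (1)·n from P, plus 3·(1) + 2·(0) = 3 from the rest, must sum to zero.
n + 3 = 0, so n = -3.

-3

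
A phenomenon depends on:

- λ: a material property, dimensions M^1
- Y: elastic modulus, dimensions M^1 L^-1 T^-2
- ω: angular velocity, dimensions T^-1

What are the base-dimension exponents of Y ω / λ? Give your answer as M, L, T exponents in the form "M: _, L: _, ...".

Collect each base-dimension exponent across the product:
  M: −(1) + (1) + (0) = 0
  L: −(0) + (-1) + (0) = -1
  T: −(0) + (-2) + (-1) = -3
So the dimensions are [L⁻¹ T⁻³].

M: 0, L: -1, T: -3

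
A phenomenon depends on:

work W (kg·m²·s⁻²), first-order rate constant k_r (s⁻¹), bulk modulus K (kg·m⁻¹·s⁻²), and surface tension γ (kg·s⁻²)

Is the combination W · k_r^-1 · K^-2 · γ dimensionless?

no

Sum the exponent of each base dimension across the product:
  M: [W]_M − [k_r]_M − 2·[K]_M + [γ]_M = (1) − (0) − 2·(1) + (1) = 0
  L: [W]_L − [k_r]_L − 2·[K]_L + [γ]_L = (2) − (0) − 2·(-1) + (0) = 4
  T: [W]_T − [k_r]_T − 2·[K]_T + [γ]_T = (-2) − (-1) − 2·(-2) + (-2) = 1
Net dimensions [L⁴ T] ≠ [1] — not dimensionless.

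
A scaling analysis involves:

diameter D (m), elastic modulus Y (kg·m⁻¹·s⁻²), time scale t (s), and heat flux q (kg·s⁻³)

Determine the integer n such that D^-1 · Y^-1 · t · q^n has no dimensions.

Balance the M exponent: (1)·n from q, plus −(0) − (1) + (0) = -1 from the rest, must sum to zero.
n − 1 = 0, so n = 1.

1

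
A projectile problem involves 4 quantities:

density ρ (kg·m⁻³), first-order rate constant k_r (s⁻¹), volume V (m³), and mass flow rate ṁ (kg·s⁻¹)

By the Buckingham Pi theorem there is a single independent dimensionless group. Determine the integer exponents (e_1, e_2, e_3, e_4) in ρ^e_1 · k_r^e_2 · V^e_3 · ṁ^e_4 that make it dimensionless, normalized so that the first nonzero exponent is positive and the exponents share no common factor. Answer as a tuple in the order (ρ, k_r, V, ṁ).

(1, 1, 1, -1)

M: e_1·(1) + e_2·(0) + e_3·(0) + e_4·(1) = 0
L: e_1·(-3) + e_2·(0) + e_3·(3) + e_4·(0) = 0
T: e_1·(0) + e_2·(-1) + e_3·(0) + e_4·(-1) = 0
Solving this homogeneous linear system for the smallest-integer solution (first nonzero entry positive) gives (1, 1, 1, -1).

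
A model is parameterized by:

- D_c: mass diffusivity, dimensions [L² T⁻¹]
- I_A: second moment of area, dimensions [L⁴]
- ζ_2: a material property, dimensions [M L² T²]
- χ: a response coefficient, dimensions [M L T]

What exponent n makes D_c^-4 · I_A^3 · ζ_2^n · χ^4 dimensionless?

-4

Balance the M exponent: (1)·n from ζ_2, plus −4·(0) + 3·(0) + 4·(1) = 4 from the rest, must sum to zero.
n + 4 = 0, so n = -4.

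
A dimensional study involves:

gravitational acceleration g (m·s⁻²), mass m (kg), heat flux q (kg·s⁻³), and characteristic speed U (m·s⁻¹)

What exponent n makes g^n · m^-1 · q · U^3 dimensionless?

-3

Balance the L exponent: (1)·n from g, plus −(0) + (0) + 3·(1) = 3 from the rest, must sum to zero.
n + 3 = 0, so n = -3.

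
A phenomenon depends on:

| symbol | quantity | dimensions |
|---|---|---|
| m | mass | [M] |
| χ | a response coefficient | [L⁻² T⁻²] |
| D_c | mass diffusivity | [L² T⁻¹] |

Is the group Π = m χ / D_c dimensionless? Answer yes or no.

no

Sum the exponent of each base dimension across the product:
  M: [m]_M + [χ]_M − [D_c]_M = (1) + (0) − (0) = 1
  L: [m]_L + [χ]_L − [D_c]_L = (0) + (-2) − (2) = -4
  T: [m]_T + [χ]_T − [D_c]_T = (0) + (-2) − (-1) = -1
Net dimensions [M L⁻⁴ T⁻¹] ≠ [1] — not dimensionless.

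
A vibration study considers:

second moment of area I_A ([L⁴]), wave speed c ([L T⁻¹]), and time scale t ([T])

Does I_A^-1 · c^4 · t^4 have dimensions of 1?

Sum the exponent of each base dimension across the product:
  M: −[I_A]_M + 4·[c]_M + 4·[t]_M = −(0) + 4·(0) + 4·(0) = 0
  L: −[I_A]_L + 4·[c]_L + 4·[t]_L = −(4) + 4·(1) + 4·(0) = 0
  T: −[I_A]_T + 4·[c]_T + 4·[t]_T = −(0) + 4·(-1) + 4·(1) = 0
  Θ: −[I_A]_Θ + 4·[c]_Θ + 4·[t]_Θ = −(0) + 4·(0) + 4·(0) = 0
All base exponents vanish — dimensionless.

yes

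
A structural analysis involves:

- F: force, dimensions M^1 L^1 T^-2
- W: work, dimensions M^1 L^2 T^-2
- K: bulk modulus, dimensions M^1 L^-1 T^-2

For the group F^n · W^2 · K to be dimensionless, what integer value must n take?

-3

Balance the M exponent: (1)·n from F, plus 2·(1) + (1) = 3 from the rest, must sum to zero.
n + 3 = 0, so n = -3.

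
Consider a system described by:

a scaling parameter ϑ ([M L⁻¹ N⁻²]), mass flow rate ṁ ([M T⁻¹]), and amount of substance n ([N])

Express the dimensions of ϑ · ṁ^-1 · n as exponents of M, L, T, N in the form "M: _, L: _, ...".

M: 0, L: -1, T: 1, N: -1

Collect each base-dimension exponent across the product:
  M: (1) − (1) + (0) = 0
  L: (-1) − (0) + (0) = -1
  T: (0) − (-1) + (0) = 1
  N: (-2) − (0) + (1) = -1
So the dimensions are [L⁻¹ T N⁻¹].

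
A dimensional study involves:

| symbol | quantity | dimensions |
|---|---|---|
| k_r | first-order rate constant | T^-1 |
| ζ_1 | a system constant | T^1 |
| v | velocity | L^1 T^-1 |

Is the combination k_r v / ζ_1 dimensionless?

no

Sum the exponent of each base dimension across the product:
  L: [k_r]_L − [ζ_1]_L + [v]_L = (0) − (0) + (1) = 1
  T: [k_r]_T − [ζ_1]_T + [v]_T = (-1) − (1) + (-1) = -3
Net dimensions [L T⁻³] ≠ [1] — not dimensionless.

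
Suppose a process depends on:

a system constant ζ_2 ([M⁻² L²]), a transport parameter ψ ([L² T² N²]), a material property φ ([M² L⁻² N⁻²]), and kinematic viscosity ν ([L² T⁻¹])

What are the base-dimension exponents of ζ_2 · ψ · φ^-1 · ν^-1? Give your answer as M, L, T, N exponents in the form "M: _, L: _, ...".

M: -4, L: 4, T: 3, N: 4

Collect each base-dimension exponent across the product:
  M: (-2) + (0) − (2) − (0) = -4
  L: (2) + (2) − (-2) − (2) = 4
  T: (0) + (2) − (0) − (-1) = 3
  N: (0) + (2) − (-2) − (0) = 4
So the dimensions are [M⁻⁴ L⁴ T³ N⁴].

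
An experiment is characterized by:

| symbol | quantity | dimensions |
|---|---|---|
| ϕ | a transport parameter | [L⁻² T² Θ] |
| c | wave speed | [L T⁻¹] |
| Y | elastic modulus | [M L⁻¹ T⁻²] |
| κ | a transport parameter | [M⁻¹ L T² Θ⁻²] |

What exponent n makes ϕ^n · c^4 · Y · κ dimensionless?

2

Balance the L exponent: (-2)·n from ϕ, plus 4·(1) + (-1) + (1) = 4 from the rest, must sum to zero.
-2n + 4 = 0, so n = 2.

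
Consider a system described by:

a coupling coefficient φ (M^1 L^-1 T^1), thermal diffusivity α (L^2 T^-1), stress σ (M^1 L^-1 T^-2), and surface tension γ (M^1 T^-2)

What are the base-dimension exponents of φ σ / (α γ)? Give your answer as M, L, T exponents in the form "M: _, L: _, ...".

M: 1, L: -4, T: 2

Collect each base-dimension exponent across the product:
  M: (1) − (0) + (1) − (1) = 1
  L: (-1) − (2) + (-1) − (0) = -4
  T: (1) − (-1) + (-2) − (-2) = 2
So the dimensions are [M L⁻⁴ T²].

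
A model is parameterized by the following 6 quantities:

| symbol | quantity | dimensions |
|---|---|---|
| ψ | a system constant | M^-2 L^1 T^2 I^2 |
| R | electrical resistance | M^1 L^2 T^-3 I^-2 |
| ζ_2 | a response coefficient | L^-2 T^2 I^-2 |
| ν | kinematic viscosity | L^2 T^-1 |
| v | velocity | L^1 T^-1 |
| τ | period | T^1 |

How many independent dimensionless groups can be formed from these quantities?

2

There are 6 variables and 4 base dimensions (M, L, T, I).
The dimension matrix has rank 4.
Independent dimensionless groups: 6 − 4 = 2.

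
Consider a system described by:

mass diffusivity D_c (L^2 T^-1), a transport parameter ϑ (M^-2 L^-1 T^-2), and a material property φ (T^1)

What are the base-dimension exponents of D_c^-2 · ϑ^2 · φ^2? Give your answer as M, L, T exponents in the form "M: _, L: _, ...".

M: -4, L: -6, T: 0

Collect each base-dimension exponent across the product:
  M: −2·(0) + 2·(-2) + 2·(0) = -4
  L: −2·(2) + 2·(-1) + 2·(0) = -6
  T: −2·(-1) + 2·(-2) + 2·(1) = 0
So the dimensions are [M⁻⁴ L⁻⁶].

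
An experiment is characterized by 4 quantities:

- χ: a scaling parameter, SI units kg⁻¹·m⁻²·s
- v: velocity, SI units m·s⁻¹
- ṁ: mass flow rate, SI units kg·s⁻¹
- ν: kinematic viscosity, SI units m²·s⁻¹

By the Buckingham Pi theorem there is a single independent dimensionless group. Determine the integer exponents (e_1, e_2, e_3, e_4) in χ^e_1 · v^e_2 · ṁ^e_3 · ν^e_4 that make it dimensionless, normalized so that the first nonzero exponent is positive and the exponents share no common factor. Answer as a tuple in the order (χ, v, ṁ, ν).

(1, -2, 1, 2)

M: e_1·(-1) + e_2·(0) + e_3·(1) + e_4·(0) = 0
L: e_1·(-2) + e_2·(1) + e_3·(0) + e_4·(2) = 0
T: e_1·(1) + e_2·(-1) + e_3·(-1) + e_4·(-1) = 0
Solving this homogeneous linear system for the smallest-integer solution (first nonzero entry positive) gives (1, -2, 1, 2).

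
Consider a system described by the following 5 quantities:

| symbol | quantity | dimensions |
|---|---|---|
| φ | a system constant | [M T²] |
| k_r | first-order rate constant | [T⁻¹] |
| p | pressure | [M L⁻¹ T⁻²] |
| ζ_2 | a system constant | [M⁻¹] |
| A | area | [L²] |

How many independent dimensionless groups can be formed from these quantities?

There are 5 variables and 3 base dimensions (M, L, T).
The dimension matrix has rank 3.
Independent dimensionless groups: 5 − 3 = 2.

2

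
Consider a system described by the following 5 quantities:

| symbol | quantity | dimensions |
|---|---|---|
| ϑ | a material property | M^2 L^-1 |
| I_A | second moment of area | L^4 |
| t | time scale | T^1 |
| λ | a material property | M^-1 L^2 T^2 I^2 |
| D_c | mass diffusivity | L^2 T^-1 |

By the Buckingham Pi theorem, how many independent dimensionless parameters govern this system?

There are 5 variables and 4 base dimensions (M, L, T, I).
The dimension matrix has rank 4.
Independent dimensionless groups: 5 − 4 = 1.

1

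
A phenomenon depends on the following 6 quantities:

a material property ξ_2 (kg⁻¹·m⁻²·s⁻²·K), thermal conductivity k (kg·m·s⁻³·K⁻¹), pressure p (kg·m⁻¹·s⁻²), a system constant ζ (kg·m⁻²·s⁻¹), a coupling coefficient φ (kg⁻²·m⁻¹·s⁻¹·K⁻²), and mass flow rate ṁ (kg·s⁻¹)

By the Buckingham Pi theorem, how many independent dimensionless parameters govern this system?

2

There are 6 variables and 4 base dimensions (M, L, T, Θ).
The dimension matrix has rank 4.
Independent dimensionless groups: 6 − 4 = 2.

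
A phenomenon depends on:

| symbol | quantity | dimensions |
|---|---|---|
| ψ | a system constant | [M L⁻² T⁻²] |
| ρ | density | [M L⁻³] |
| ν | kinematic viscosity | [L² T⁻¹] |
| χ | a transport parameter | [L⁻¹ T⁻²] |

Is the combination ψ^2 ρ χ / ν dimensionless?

Sum the exponent of each base dimension across the product:
  M: 2·[ψ]_M + [ρ]_M − [ν]_M + [χ]_M = 2·(1) + (1) − (0) + (0) = 3
  L: 2·[ψ]_L + [ρ]_L − [ν]_L + [χ]_L = 2·(-2) + (-3) − (2) + (-1) = -10
  T: 2·[ψ]_T + [ρ]_T − [ν]_T + [χ]_T = 2·(-2) + (0) − (-1) + (-2) = -5
Net dimensions [M³ L⁻¹⁰ T⁻⁵] ≠ [1] — not dimensionless.

no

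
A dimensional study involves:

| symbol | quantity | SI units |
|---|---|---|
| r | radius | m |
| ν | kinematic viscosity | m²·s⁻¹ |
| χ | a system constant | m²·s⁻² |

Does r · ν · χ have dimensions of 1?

no

Sum the exponent of each base dimension across the product:
  L: [r]_L + [ν]_L + [χ]_L = (1) + (2) + (2) = 5
  T: [r]_T + [ν]_T + [χ]_T = (0) + (-1) + (-2) = -3
Net dimensions [L⁵ T⁻³] ≠ [1] — not dimensionless.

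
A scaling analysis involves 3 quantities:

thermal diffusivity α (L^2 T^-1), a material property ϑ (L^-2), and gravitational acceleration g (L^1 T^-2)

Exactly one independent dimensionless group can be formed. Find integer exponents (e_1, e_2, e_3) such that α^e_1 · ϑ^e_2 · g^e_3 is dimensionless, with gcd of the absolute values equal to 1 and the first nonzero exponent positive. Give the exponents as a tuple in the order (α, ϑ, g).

L: e_1·(2) + e_2·(-2) + e_3·(1) = 0
T: e_1·(-1) + e_2·(0) + e_3·(-2) = 0
Solving this homogeneous linear system for the smallest-integer solution (first nonzero entry positive) gives (4, 3, -2).

(4, 3, -2)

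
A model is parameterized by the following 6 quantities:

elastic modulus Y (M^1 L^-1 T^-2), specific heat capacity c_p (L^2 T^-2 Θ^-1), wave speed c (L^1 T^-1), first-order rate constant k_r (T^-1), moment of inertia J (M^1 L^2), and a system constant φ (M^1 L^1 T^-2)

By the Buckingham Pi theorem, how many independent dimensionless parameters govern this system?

There are 6 variables and 4 base dimensions (M, L, T, Θ).
The dimension matrix has rank 4.
Independent dimensionless groups: 6 − 4 = 2.

2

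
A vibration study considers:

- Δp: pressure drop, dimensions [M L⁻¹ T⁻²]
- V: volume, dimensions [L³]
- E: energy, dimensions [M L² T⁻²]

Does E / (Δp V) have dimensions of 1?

yes

Sum the exponent of each base dimension across the product:
  M: −[Δp]_M − [V]_M + [E]_M = −(1) − (0) + (1) = 0
  L: −[Δp]_L − [V]_L + [E]_L = −(-1) − (3) + (2) = 0
  T: −[Δp]_T − [V]_T + [E]_T = −(-2) − (0) + (-2) = 0
All base exponents vanish — dimensionless.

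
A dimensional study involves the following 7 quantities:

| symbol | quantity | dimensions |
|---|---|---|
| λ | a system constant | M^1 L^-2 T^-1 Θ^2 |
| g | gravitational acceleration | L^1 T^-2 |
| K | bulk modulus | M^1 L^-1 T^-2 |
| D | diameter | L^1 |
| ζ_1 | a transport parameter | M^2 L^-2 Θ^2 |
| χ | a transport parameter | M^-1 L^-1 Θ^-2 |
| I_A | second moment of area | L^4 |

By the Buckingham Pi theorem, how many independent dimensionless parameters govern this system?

3

There are 7 variables and 4 base dimensions (M, L, T, Θ).
The dimension matrix has rank 4.
Independent dimensionless groups: 7 − 4 = 3.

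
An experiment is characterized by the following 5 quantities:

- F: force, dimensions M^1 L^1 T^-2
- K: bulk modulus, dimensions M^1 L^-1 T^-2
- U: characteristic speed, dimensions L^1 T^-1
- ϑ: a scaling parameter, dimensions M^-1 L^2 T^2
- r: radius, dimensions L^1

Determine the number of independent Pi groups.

There are 5 variables and 3 base dimensions (M, L, T).
The dimension matrix has rank 3.
Independent dimensionless groups: 5 − 3 = 2.

2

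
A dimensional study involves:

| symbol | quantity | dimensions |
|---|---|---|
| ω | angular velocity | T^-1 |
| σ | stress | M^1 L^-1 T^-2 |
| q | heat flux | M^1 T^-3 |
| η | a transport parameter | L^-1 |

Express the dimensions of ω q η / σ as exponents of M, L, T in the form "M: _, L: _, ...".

Collect each base-dimension exponent across the product:
  M: (0) − (1) + (1) + (0) = 0
  L: (0) − (-1) + (0) + (-1) = 0
  T: (-1) − (-2) + (-3) + (0) = -2
So the dimensions are [T⁻²].

M: 0, L: 0, T: -2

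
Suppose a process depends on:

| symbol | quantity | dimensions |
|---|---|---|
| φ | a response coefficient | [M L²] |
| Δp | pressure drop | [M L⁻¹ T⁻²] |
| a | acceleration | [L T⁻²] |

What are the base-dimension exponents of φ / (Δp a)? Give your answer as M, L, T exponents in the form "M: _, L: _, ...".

Collect each base-dimension exponent across the product:
  M: (1) − (1) − (0) = 0
  L: (2) − (-1) − (1) = 2
  T: (0) − (-2) − (-2) = 4
So the dimensions are [L² T⁴].

M: 0, L: 2, T: 4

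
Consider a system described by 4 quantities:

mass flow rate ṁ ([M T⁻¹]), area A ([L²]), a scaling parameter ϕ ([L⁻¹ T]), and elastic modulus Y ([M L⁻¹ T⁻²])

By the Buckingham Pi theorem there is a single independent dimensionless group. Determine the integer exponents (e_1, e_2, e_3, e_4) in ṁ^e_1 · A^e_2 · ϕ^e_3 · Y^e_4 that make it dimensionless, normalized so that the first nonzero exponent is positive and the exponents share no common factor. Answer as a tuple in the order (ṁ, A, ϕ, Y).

M: e_1·(1) + e_2·(0) + e_3·(0) + e_4·(1) = 0
L: e_1·(0) + e_2·(2) + e_3·(-1) + e_4·(-1) = 0
T: e_1·(-1) + e_2·(0) + e_3·(1) + e_4·(-2) = 0
Solving this homogeneous linear system for the smallest-integer solution (first nonzero entry positive) gives (1, -1, -1, -1).

(1, -1, -1, -1)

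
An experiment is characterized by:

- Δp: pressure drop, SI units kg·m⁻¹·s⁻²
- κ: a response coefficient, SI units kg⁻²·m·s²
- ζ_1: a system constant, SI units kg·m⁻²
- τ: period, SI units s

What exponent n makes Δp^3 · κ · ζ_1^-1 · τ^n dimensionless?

Balance the T exponent: (1)·n from τ, plus 3·(-2) + (2) − (0) = -4 from the rest, must sum to zero.
n − 4 = 0, so n = 4.

4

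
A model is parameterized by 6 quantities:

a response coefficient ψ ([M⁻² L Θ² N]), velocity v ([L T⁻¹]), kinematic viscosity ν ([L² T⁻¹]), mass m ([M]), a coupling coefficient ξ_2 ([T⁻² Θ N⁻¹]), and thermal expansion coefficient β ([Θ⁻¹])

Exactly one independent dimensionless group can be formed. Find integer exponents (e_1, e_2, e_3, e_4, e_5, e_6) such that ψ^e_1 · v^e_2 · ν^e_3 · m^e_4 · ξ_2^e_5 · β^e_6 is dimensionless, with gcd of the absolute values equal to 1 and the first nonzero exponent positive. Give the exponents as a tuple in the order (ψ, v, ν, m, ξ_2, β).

(1, -3, 1, 2, 1, 3)

M: e_1·(-2) + e_2·(0) + e_3·(0) + e_4·(1) + e_5·(0) + e_6·(0) = 0
L: e_1·(1) + e_2·(1) + e_3·(2) + e_4·(0) + e_5·(0) + e_6·(0) = 0
T: e_1·(0) + e_2·(-1) + e_3·(-1) + e_4·(0) + e_5·(-2) + e_6·(0) = 0
Θ: e_1·(2) + e_2·(0) + e_3·(0) + e_4·(0) + e_5·(1) + e_6·(-1) = 0
N: e_1·(1) + e_2·(0) + e_3·(0) + e_4·(0) + e_5·(-1) + e_6·(0) = 0
Solving this homogeneous linear system for the smallest-integer solution (first nonzero entry positive) gives (1, -3, 1, 2, 1, 3).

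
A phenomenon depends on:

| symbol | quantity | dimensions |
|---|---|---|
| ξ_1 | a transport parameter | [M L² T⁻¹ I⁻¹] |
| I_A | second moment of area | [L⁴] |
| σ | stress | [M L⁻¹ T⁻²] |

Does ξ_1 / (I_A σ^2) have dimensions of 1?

no

Sum the exponent of each base dimension across the product:
  M: [ξ_1]_M − [I_A]_M − 2·[σ]_M = (1) − (0) − 2·(1) = -1
  L: [ξ_1]_L − [I_A]_L − 2·[σ]_L = (2) − (4) − 2·(-1) = 0
  T: [ξ_1]_T − [I_A]_T − 2·[σ]_T = (-1) − (0) − 2·(-2) = 3
  I: [ξ_1]_I − [I_A]_I − 2·[σ]_I = (-1) − (0) − 2·(0) = -1
Net dimensions [M⁻¹ T³ I⁻¹] ≠ [1] — not dimensionless.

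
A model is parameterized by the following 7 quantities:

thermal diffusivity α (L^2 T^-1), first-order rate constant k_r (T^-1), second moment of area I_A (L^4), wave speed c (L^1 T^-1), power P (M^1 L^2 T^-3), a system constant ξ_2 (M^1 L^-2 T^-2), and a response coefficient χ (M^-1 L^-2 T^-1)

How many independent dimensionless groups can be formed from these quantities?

There are 7 variables and 3 base dimensions (M, L, T).
The dimension matrix has rank 3.
Independent dimensionless groups: 7 − 3 = 4.

4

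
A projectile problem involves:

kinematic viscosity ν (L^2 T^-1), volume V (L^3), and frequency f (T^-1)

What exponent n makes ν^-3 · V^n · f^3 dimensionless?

Balance the L exponent: (3)·n from V, plus −3·(2) + 3·(0) = -6 from the rest, must sum to zero.
3n − 6 = 0, so n = 2.

2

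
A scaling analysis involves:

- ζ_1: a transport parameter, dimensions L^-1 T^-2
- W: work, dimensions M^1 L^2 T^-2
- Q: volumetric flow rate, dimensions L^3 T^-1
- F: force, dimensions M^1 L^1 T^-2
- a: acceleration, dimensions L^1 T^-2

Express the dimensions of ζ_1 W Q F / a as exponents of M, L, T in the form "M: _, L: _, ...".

M: 2, L: 4, T: -5

Collect each base-dimension exponent across the product:
  M: (0) + (1) + (0) + (1) − (0) = 2
  L: (-1) + (2) + (3) + (1) − (1) = 4
  T: (-2) + (-2) + (-1) + (-2) − (-2) = -5
So the dimensions are [M² L⁴ T⁻⁵].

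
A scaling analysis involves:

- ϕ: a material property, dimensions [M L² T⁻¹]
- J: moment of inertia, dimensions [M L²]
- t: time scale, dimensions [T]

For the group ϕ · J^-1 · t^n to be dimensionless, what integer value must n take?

1

Balance the T exponent: (1)·n from t, plus (-1) − (0) = -1 from the rest, must sum to zero.
n − 1 = 0, so n = 1.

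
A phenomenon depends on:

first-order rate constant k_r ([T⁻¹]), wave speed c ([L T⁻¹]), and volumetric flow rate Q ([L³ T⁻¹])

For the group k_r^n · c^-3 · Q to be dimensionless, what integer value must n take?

Balance the T exponent: (-1)·n from k_r, plus −3·(-1) + (-1) = 2 from the rest, must sum to zero.
−n + 2 = 0, so n = 2.

2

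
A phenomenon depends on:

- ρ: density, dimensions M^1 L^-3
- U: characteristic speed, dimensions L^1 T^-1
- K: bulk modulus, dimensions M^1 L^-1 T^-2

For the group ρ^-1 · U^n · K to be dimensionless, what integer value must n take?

-2

Balance the L exponent: (1)·n from U, plus −(-3) + (-1) = 2 from the rest, must sum to zero.
n + 2 = 0, so n = -2.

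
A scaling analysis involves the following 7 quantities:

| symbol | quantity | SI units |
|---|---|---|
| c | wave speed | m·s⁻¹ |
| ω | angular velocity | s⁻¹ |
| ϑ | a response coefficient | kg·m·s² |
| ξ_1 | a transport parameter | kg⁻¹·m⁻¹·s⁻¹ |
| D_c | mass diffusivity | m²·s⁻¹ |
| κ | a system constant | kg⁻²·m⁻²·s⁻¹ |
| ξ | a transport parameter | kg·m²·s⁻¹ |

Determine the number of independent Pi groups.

There are 7 variables and 3 base dimensions (M, L, T).
The dimension matrix has rank 3.
Independent dimensionless groups: 7 − 3 = 4.

4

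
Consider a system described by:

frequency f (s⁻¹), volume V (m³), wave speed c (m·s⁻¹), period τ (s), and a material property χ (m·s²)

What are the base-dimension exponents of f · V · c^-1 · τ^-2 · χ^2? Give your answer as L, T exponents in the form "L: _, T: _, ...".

L: 4, T: 2

Collect each base-dimension exponent across the product:
  L: (0) + (3) − (1) − 2·(0) + 2·(1) = 4
  T: (-1) + (0) − (-1) − 2·(1) + 2·(2) = 2
So the dimensions are [L⁴ T²].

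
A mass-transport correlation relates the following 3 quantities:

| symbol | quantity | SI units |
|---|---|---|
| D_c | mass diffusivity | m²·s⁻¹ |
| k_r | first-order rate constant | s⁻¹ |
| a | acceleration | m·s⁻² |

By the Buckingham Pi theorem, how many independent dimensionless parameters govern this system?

There are 3 variables and 2 base dimensions (L, T).
The dimension matrix has rank 2.
Independent dimensionless groups: 3 − 2 = 1.

1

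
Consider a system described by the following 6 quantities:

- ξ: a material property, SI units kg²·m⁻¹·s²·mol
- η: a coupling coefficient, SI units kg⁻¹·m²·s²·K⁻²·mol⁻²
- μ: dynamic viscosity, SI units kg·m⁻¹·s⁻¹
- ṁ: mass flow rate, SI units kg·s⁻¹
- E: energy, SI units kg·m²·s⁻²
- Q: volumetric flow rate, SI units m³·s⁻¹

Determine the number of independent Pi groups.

1

There are 6 variables and 5 base dimensions (M, L, T, Θ, N).
The dimension matrix has rank 5.
Independent dimensionless groups: 6 − 5 = 1.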